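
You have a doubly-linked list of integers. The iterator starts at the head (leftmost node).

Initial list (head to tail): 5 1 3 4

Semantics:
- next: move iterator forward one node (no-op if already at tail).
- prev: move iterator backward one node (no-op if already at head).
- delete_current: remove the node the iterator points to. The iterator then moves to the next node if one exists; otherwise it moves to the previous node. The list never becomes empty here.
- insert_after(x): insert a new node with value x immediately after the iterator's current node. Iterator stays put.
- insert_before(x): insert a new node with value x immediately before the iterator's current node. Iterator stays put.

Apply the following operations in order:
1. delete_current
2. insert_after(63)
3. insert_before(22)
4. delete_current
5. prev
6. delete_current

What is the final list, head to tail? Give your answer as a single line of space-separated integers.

Answer: 63 3 4

Derivation:
After 1 (delete_current): list=[1, 3, 4] cursor@1
After 2 (insert_after(63)): list=[1, 63, 3, 4] cursor@1
After 3 (insert_before(22)): list=[22, 1, 63, 3, 4] cursor@1
After 4 (delete_current): list=[22, 63, 3, 4] cursor@63
After 5 (prev): list=[22, 63, 3, 4] cursor@22
After 6 (delete_current): list=[63, 3, 4] cursor@63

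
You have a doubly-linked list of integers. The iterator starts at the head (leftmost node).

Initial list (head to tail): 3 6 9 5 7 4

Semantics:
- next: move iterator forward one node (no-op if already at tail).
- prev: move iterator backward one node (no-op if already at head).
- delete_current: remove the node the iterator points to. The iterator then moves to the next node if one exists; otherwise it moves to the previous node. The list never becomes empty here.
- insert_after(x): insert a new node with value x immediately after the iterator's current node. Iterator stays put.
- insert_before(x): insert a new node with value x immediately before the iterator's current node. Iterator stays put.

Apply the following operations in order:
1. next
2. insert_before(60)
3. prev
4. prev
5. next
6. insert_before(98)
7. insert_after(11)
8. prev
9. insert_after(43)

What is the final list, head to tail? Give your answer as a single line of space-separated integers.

After 1 (next): list=[3, 6, 9, 5, 7, 4] cursor@6
After 2 (insert_before(60)): list=[3, 60, 6, 9, 5, 7, 4] cursor@6
After 3 (prev): list=[3, 60, 6, 9, 5, 7, 4] cursor@60
After 4 (prev): list=[3, 60, 6, 9, 5, 7, 4] cursor@3
After 5 (next): list=[3, 60, 6, 9, 5, 7, 4] cursor@60
After 6 (insert_before(98)): list=[3, 98, 60, 6, 9, 5, 7, 4] cursor@60
After 7 (insert_after(11)): list=[3, 98, 60, 11, 6, 9, 5, 7, 4] cursor@60
After 8 (prev): list=[3, 98, 60, 11, 6, 9, 5, 7, 4] cursor@98
After 9 (insert_after(43)): list=[3, 98, 43, 60, 11, 6, 9, 5, 7, 4] cursor@98

Answer: 3 98 43 60 11 6 9 5 7 4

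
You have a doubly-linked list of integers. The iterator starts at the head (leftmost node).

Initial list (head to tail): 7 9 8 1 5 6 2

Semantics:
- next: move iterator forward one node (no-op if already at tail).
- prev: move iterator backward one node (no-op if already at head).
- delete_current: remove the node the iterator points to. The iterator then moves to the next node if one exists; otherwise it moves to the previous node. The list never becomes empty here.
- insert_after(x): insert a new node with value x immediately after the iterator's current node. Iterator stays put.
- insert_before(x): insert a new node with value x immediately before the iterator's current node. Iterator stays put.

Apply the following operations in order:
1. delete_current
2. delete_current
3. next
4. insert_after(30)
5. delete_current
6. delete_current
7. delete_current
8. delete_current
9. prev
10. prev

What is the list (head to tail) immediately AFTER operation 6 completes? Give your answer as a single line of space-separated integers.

After 1 (delete_current): list=[9, 8, 1, 5, 6, 2] cursor@9
After 2 (delete_current): list=[8, 1, 5, 6, 2] cursor@8
After 3 (next): list=[8, 1, 5, 6, 2] cursor@1
After 4 (insert_after(30)): list=[8, 1, 30, 5, 6, 2] cursor@1
After 5 (delete_current): list=[8, 30, 5, 6, 2] cursor@30
After 6 (delete_current): list=[8, 5, 6, 2] cursor@5

Answer: 8 5 6 2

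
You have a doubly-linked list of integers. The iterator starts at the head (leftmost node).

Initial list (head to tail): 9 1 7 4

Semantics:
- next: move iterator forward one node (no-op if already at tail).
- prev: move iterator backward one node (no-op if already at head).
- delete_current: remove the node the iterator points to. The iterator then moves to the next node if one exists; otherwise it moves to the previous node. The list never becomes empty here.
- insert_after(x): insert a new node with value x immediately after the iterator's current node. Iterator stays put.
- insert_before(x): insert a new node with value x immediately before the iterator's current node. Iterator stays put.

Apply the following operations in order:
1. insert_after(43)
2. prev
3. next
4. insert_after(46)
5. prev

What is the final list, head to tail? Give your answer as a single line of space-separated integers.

Answer: 9 43 46 1 7 4

Derivation:
After 1 (insert_after(43)): list=[9, 43, 1, 7, 4] cursor@9
After 2 (prev): list=[9, 43, 1, 7, 4] cursor@9
After 3 (next): list=[9, 43, 1, 7, 4] cursor@43
After 4 (insert_after(46)): list=[9, 43, 46, 1, 7, 4] cursor@43
After 5 (prev): list=[9, 43, 46, 1, 7, 4] cursor@9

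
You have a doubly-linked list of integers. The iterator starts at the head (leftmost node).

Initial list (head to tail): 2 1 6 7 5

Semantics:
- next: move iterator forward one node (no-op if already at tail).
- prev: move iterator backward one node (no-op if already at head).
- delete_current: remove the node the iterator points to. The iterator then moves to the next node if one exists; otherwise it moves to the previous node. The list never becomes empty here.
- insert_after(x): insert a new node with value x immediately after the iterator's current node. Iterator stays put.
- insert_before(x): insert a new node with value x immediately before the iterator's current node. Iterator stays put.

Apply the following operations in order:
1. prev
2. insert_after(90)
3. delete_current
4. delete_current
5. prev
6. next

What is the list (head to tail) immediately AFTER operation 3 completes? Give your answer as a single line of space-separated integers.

After 1 (prev): list=[2, 1, 6, 7, 5] cursor@2
After 2 (insert_after(90)): list=[2, 90, 1, 6, 7, 5] cursor@2
After 3 (delete_current): list=[90, 1, 6, 7, 5] cursor@90

Answer: 90 1 6 7 5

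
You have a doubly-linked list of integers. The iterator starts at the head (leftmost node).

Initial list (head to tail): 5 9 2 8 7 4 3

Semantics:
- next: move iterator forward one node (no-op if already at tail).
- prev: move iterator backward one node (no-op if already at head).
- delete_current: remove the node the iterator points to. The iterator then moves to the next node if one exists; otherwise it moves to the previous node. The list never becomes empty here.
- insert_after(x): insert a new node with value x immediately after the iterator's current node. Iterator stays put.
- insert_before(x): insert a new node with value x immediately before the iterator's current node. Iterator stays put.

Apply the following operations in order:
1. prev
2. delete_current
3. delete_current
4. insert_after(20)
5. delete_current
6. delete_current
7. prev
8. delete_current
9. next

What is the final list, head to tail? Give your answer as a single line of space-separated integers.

After 1 (prev): list=[5, 9, 2, 8, 7, 4, 3] cursor@5
After 2 (delete_current): list=[9, 2, 8, 7, 4, 3] cursor@9
After 3 (delete_current): list=[2, 8, 7, 4, 3] cursor@2
After 4 (insert_after(20)): list=[2, 20, 8, 7, 4, 3] cursor@2
After 5 (delete_current): list=[20, 8, 7, 4, 3] cursor@20
After 6 (delete_current): list=[8, 7, 4, 3] cursor@8
After 7 (prev): list=[8, 7, 4, 3] cursor@8
After 8 (delete_current): list=[7, 4, 3] cursor@7
After 9 (next): list=[7, 4, 3] cursor@4

Answer: 7 4 3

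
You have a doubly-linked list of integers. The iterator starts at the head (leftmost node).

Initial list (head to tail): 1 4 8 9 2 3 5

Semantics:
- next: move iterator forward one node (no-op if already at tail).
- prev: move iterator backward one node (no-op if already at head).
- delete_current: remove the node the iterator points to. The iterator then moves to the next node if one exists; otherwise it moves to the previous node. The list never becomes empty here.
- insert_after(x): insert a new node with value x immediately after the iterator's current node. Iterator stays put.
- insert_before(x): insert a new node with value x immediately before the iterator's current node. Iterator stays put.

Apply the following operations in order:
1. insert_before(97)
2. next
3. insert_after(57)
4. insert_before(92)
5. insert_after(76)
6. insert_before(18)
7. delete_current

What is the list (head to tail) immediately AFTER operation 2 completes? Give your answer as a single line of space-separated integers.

Answer: 97 1 4 8 9 2 3 5

Derivation:
After 1 (insert_before(97)): list=[97, 1, 4, 8, 9, 2, 3, 5] cursor@1
After 2 (next): list=[97, 1, 4, 8, 9, 2, 3, 5] cursor@4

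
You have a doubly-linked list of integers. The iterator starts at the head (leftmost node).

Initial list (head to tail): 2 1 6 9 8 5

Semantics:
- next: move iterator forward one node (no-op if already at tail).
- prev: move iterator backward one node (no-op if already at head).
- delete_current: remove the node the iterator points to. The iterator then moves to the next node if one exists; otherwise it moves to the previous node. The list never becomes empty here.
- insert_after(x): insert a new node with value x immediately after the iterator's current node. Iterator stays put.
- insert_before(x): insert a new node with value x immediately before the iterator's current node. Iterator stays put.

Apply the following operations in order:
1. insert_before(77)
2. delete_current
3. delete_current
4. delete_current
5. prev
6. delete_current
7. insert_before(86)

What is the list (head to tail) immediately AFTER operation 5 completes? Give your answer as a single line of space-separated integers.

Answer: 77 9 8 5

Derivation:
After 1 (insert_before(77)): list=[77, 2, 1, 6, 9, 8, 5] cursor@2
After 2 (delete_current): list=[77, 1, 6, 9, 8, 5] cursor@1
After 3 (delete_current): list=[77, 6, 9, 8, 5] cursor@6
After 4 (delete_current): list=[77, 9, 8, 5] cursor@9
After 5 (prev): list=[77, 9, 8, 5] cursor@77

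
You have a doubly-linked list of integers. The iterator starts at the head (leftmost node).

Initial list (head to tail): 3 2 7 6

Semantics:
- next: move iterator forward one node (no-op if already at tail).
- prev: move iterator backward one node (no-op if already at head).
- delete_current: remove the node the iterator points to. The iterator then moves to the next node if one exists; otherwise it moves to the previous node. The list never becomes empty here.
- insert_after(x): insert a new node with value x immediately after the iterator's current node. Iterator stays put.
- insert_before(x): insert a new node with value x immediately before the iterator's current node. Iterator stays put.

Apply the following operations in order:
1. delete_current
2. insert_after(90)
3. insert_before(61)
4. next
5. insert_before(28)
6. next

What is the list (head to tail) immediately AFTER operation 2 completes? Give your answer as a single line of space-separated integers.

After 1 (delete_current): list=[2, 7, 6] cursor@2
After 2 (insert_after(90)): list=[2, 90, 7, 6] cursor@2

Answer: 2 90 7 6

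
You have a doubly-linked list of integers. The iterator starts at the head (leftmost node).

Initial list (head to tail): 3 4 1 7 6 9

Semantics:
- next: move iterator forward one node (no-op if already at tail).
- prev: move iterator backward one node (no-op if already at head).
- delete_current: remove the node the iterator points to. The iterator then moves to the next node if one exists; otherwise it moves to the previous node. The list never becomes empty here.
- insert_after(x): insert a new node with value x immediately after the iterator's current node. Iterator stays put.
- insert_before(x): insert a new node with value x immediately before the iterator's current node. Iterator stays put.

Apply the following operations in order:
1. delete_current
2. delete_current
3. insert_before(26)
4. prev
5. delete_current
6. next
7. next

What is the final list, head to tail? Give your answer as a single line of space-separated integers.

Answer: 1 7 6 9

Derivation:
After 1 (delete_current): list=[4, 1, 7, 6, 9] cursor@4
After 2 (delete_current): list=[1, 7, 6, 9] cursor@1
After 3 (insert_before(26)): list=[26, 1, 7, 6, 9] cursor@1
After 4 (prev): list=[26, 1, 7, 6, 9] cursor@26
After 5 (delete_current): list=[1, 7, 6, 9] cursor@1
After 6 (next): list=[1, 7, 6, 9] cursor@7
After 7 (next): list=[1, 7, 6, 9] cursor@6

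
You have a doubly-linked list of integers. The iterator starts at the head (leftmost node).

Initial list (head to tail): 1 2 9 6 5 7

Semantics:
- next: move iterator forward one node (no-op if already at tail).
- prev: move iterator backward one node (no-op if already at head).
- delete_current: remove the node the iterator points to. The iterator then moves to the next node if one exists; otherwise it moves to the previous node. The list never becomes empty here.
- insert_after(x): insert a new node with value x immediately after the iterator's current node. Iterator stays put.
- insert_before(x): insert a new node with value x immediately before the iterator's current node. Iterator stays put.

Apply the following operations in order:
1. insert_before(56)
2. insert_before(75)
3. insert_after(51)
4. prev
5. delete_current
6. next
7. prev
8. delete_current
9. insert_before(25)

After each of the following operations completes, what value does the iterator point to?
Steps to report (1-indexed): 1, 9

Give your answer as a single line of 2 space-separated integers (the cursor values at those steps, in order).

Answer: 1 51

Derivation:
After 1 (insert_before(56)): list=[56, 1, 2, 9, 6, 5, 7] cursor@1
After 2 (insert_before(75)): list=[56, 75, 1, 2, 9, 6, 5, 7] cursor@1
After 3 (insert_after(51)): list=[56, 75, 1, 51, 2, 9, 6, 5, 7] cursor@1
After 4 (prev): list=[56, 75, 1, 51, 2, 9, 6, 5, 7] cursor@75
After 5 (delete_current): list=[56, 1, 51, 2, 9, 6, 5, 7] cursor@1
After 6 (next): list=[56, 1, 51, 2, 9, 6, 5, 7] cursor@51
After 7 (prev): list=[56, 1, 51, 2, 9, 6, 5, 7] cursor@1
After 8 (delete_current): list=[56, 51, 2, 9, 6, 5, 7] cursor@51
After 9 (insert_before(25)): list=[56, 25, 51, 2, 9, 6, 5, 7] cursor@51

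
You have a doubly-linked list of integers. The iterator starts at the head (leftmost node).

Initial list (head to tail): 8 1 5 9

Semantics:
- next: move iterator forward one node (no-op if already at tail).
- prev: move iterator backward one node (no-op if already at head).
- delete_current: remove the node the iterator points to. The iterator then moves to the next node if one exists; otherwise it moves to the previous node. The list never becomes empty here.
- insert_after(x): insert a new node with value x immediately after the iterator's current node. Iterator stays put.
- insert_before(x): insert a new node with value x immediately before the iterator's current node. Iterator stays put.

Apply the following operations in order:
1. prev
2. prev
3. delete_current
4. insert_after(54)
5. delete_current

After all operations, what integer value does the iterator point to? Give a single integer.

After 1 (prev): list=[8, 1, 5, 9] cursor@8
After 2 (prev): list=[8, 1, 5, 9] cursor@8
After 3 (delete_current): list=[1, 5, 9] cursor@1
After 4 (insert_after(54)): list=[1, 54, 5, 9] cursor@1
After 5 (delete_current): list=[54, 5, 9] cursor@54

Answer: 54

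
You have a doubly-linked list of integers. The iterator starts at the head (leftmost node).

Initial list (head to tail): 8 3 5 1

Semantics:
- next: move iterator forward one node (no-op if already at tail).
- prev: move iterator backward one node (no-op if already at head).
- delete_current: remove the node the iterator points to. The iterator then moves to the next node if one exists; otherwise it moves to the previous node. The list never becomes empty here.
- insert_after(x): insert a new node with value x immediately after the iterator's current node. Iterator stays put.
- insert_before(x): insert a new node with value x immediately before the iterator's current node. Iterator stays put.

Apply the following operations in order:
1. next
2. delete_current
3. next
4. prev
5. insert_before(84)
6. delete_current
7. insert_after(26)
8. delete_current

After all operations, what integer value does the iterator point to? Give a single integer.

Answer: 26

Derivation:
After 1 (next): list=[8, 3, 5, 1] cursor@3
After 2 (delete_current): list=[8, 5, 1] cursor@5
After 3 (next): list=[8, 5, 1] cursor@1
After 4 (prev): list=[8, 5, 1] cursor@5
After 5 (insert_before(84)): list=[8, 84, 5, 1] cursor@5
After 6 (delete_current): list=[8, 84, 1] cursor@1
After 7 (insert_after(26)): list=[8, 84, 1, 26] cursor@1
After 8 (delete_current): list=[8, 84, 26] cursor@26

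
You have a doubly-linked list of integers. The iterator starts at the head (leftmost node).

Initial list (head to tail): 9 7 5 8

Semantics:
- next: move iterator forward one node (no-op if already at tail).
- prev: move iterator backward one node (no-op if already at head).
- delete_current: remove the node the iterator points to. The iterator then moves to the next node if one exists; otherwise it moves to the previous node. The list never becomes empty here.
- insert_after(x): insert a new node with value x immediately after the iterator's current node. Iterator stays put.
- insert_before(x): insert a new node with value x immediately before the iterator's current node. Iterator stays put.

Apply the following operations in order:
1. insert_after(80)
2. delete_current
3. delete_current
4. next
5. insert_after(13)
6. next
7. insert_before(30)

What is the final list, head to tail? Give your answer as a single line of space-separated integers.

After 1 (insert_after(80)): list=[9, 80, 7, 5, 8] cursor@9
After 2 (delete_current): list=[80, 7, 5, 8] cursor@80
After 3 (delete_current): list=[7, 5, 8] cursor@7
After 4 (next): list=[7, 5, 8] cursor@5
After 5 (insert_after(13)): list=[7, 5, 13, 8] cursor@5
After 6 (next): list=[7, 5, 13, 8] cursor@13
After 7 (insert_before(30)): list=[7, 5, 30, 13, 8] cursor@13

Answer: 7 5 30 13 8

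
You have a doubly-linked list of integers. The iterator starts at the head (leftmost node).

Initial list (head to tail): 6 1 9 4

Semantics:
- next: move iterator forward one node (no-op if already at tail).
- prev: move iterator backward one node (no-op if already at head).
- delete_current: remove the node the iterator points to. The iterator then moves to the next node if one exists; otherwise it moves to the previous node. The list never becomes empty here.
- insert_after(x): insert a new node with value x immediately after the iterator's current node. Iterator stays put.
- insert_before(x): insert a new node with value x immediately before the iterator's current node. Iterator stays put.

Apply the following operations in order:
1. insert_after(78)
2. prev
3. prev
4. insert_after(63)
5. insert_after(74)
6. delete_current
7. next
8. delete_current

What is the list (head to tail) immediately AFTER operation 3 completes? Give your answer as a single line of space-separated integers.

After 1 (insert_after(78)): list=[6, 78, 1, 9, 4] cursor@6
After 2 (prev): list=[6, 78, 1, 9, 4] cursor@6
After 3 (prev): list=[6, 78, 1, 9, 4] cursor@6

Answer: 6 78 1 9 4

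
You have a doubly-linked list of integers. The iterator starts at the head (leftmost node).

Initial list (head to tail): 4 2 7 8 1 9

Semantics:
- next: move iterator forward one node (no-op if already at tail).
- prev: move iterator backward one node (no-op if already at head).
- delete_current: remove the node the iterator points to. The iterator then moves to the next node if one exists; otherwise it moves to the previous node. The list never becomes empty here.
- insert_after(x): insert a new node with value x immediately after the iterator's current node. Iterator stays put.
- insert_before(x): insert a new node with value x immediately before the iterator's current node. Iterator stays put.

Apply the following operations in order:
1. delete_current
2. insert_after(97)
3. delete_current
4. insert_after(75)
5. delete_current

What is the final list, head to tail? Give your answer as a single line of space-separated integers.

Answer: 75 7 8 1 9

Derivation:
After 1 (delete_current): list=[2, 7, 8, 1, 9] cursor@2
After 2 (insert_after(97)): list=[2, 97, 7, 8, 1, 9] cursor@2
After 3 (delete_current): list=[97, 7, 8, 1, 9] cursor@97
After 4 (insert_after(75)): list=[97, 75, 7, 8, 1, 9] cursor@97
After 5 (delete_current): list=[75, 7, 8, 1, 9] cursor@75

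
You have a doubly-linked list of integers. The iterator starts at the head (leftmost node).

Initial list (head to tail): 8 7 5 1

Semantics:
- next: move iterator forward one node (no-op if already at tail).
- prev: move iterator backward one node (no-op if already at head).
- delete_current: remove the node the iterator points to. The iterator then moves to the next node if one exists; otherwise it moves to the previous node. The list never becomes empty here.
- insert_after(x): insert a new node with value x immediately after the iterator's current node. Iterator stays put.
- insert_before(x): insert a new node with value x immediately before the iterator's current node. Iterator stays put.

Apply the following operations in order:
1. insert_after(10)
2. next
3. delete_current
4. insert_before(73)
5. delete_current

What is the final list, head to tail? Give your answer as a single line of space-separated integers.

Answer: 8 73 5 1

Derivation:
After 1 (insert_after(10)): list=[8, 10, 7, 5, 1] cursor@8
After 2 (next): list=[8, 10, 7, 5, 1] cursor@10
After 3 (delete_current): list=[8, 7, 5, 1] cursor@7
After 4 (insert_before(73)): list=[8, 73, 7, 5, 1] cursor@7
After 5 (delete_current): list=[8, 73, 5, 1] cursor@5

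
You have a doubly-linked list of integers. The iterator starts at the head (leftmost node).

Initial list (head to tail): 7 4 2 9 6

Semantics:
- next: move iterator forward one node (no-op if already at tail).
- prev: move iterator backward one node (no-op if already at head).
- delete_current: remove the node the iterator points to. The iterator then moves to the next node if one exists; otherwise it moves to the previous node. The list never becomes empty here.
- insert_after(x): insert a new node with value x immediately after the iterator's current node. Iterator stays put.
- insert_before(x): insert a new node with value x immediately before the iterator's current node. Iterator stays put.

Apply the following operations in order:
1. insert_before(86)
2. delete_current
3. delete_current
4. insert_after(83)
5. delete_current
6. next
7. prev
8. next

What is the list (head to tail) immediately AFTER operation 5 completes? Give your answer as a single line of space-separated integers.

Answer: 86 83 9 6

Derivation:
After 1 (insert_before(86)): list=[86, 7, 4, 2, 9, 6] cursor@7
After 2 (delete_current): list=[86, 4, 2, 9, 6] cursor@4
After 3 (delete_current): list=[86, 2, 9, 6] cursor@2
After 4 (insert_after(83)): list=[86, 2, 83, 9, 6] cursor@2
After 5 (delete_current): list=[86, 83, 9, 6] cursor@83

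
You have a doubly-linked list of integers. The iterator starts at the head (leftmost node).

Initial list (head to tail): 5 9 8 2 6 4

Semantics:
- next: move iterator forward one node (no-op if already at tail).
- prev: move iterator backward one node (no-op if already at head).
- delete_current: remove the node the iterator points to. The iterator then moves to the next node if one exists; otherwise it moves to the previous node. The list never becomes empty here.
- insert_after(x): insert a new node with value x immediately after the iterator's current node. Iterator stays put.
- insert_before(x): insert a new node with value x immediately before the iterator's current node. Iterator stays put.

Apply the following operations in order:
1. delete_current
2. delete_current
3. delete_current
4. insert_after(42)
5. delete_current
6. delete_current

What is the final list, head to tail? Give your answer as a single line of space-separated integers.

Answer: 6 4

Derivation:
After 1 (delete_current): list=[9, 8, 2, 6, 4] cursor@9
After 2 (delete_current): list=[8, 2, 6, 4] cursor@8
After 3 (delete_current): list=[2, 6, 4] cursor@2
After 4 (insert_after(42)): list=[2, 42, 6, 4] cursor@2
After 5 (delete_current): list=[42, 6, 4] cursor@42
After 6 (delete_current): list=[6, 4] cursor@6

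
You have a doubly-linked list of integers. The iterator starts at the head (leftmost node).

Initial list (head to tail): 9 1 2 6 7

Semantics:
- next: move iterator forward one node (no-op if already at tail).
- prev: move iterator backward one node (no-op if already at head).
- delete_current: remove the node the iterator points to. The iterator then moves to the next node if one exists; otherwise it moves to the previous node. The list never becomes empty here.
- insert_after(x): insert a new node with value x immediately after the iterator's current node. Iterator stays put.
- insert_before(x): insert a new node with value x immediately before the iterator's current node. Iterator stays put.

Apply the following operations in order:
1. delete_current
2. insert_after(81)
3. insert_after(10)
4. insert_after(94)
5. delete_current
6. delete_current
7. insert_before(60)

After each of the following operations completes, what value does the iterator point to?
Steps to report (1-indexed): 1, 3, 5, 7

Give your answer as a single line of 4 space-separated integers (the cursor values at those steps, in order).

After 1 (delete_current): list=[1, 2, 6, 7] cursor@1
After 2 (insert_after(81)): list=[1, 81, 2, 6, 7] cursor@1
After 3 (insert_after(10)): list=[1, 10, 81, 2, 6, 7] cursor@1
After 4 (insert_after(94)): list=[1, 94, 10, 81, 2, 6, 7] cursor@1
After 5 (delete_current): list=[94, 10, 81, 2, 6, 7] cursor@94
After 6 (delete_current): list=[10, 81, 2, 6, 7] cursor@10
After 7 (insert_before(60)): list=[60, 10, 81, 2, 6, 7] cursor@10

Answer: 1 1 94 10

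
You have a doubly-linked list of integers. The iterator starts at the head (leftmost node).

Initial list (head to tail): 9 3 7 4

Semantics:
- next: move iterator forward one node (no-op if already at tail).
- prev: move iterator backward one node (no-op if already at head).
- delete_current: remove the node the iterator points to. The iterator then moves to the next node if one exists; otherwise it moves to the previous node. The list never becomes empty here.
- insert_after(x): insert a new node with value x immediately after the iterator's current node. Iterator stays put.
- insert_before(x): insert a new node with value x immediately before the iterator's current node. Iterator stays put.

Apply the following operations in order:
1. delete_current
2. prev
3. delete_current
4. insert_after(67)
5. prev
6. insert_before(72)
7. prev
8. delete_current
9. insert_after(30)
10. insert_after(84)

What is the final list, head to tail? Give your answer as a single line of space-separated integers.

After 1 (delete_current): list=[3, 7, 4] cursor@3
After 2 (prev): list=[3, 7, 4] cursor@3
After 3 (delete_current): list=[7, 4] cursor@7
After 4 (insert_after(67)): list=[7, 67, 4] cursor@7
After 5 (prev): list=[7, 67, 4] cursor@7
After 6 (insert_before(72)): list=[72, 7, 67, 4] cursor@7
After 7 (prev): list=[72, 7, 67, 4] cursor@72
After 8 (delete_current): list=[7, 67, 4] cursor@7
After 9 (insert_after(30)): list=[7, 30, 67, 4] cursor@7
After 10 (insert_after(84)): list=[7, 84, 30, 67, 4] cursor@7

Answer: 7 84 30 67 4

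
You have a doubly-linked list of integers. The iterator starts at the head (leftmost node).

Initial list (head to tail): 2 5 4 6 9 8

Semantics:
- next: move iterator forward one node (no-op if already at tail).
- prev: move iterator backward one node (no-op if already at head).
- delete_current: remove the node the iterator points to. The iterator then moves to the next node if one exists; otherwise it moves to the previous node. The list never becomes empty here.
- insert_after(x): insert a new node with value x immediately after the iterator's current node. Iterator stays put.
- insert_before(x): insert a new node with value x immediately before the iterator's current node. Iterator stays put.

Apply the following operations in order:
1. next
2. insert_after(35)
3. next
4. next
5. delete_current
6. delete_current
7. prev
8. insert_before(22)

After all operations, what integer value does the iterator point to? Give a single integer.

Answer: 35

Derivation:
After 1 (next): list=[2, 5, 4, 6, 9, 8] cursor@5
After 2 (insert_after(35)): list=[2, 5, 35, 4, 6, 9, 8] cursor@5
After 3 (next): list=[2, 5, 35, 4, 6, 9, 8] cursor@35
After 4 (next): list=[2, 5, 35, 4, 6, 9, 8] cursor@4
After 5 (delete_current): list=[2, 5, 35, 6, 9, 8] cursor@6
After 6 (delete_current): list=[2, 5, 35, 9, 8] cursor@9
After 7 (prev): list=[2, 5, 35, 9, 8] cursor@35
After 8 (insert_before(22)): list=[2, 5, 22, 35, 9, 8] cursor@35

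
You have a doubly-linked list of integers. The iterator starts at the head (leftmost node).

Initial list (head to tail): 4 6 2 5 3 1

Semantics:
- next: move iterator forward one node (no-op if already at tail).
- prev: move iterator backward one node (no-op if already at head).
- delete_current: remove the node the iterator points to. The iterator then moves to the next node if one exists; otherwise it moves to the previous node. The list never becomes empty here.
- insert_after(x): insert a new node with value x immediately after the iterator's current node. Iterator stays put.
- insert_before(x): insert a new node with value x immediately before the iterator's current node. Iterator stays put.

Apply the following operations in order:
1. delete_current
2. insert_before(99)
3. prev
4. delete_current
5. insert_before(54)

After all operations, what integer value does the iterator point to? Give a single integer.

Answer: 6

Derivation:
After 1 (delete_current): list=[6, 2, 5, 3, 1] cursor@6
After 2 (insert_before(99)): list=[99, 6, 2, 5, 3, 1] cursor@6
After 3 (prev): list=[99, 6, 2, 5, 3, 1] cursor@99
After 4 (delete_current): list=[6, 2, 5, 3, 1] cursor@6
After 5 (insert_before(54)): list=[54, 6, 2, 5, 3, 1] cursor@6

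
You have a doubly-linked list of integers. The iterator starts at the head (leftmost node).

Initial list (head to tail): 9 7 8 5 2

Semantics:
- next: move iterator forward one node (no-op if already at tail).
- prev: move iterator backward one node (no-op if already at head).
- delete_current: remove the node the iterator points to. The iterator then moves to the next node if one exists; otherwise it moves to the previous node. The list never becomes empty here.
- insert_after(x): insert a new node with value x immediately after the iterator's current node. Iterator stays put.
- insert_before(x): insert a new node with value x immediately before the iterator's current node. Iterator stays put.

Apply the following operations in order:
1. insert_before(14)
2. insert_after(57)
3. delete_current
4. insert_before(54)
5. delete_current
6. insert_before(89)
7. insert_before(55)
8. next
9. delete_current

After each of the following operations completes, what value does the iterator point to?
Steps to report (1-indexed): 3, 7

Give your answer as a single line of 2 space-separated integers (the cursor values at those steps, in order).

After 1 (insert_before(14)): list=[14, 9, 7, 8, 5, 2] cursor@9
After 2 (insert_after(57)): list=[14, 9, 57, 7, 8, 5, 2] cursor@9
After 3 (delete_current): list=[14, 57, 7, 8, 5, 2] cursor@57
After 4 (insert_before(54)): list=[14, 54, 57, 7, 8, 5, 2] cursor@57
After 5 (delete_current): list=[14, 54, 7, 8, 5, 2] cursor@7
After 6 (insert_before(89)): list=[14, 54, 89, 7, 8, 5, 2] cursor@7
After 7 (insert_before(55)): list=[14, 54, 89, 55, 7, 8, 5, 2] cursor@7
After 8 (next): list=[14, 54, 89, 55, 7, 8, 5, 2] cursor@8
After 9 (delete_current): list=[14, 54, 89, 55, 7, 5, 2] cursor@5

Answer: 57 7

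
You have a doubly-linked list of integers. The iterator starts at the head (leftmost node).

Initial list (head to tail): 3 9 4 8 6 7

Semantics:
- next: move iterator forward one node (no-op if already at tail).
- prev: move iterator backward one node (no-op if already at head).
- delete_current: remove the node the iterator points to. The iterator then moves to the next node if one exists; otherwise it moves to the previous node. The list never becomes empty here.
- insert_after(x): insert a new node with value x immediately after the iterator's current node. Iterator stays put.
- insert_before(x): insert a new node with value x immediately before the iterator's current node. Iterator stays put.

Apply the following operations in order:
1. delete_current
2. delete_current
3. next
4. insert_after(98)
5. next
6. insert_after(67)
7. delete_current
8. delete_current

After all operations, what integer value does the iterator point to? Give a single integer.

Answer: 6

Derivation:
After 1 (delete_current): list=[9, 4, 8, 6, 7] cursor@9
After 2 (delete_current): list=[4, 8, 6, 7] cursor@4
After 3 (next): list=[4, 8, 6, 7] cursor@8
After 4 (insert_after(98)): list=[4, 8, 98, 6, 7] cursor@8
After 5 (next): list=[4, 8, 98, 6, 7] cursor@98
After 6 (insert_after(67)): list=[4, 8, 98, 67, 6, 7] cursor@98
After 7 (delete_current): list=[4, 8, 67, 6, 7] cursor@67
After 8 (delete_current): list=[4, 8, 6, 7] cursor@6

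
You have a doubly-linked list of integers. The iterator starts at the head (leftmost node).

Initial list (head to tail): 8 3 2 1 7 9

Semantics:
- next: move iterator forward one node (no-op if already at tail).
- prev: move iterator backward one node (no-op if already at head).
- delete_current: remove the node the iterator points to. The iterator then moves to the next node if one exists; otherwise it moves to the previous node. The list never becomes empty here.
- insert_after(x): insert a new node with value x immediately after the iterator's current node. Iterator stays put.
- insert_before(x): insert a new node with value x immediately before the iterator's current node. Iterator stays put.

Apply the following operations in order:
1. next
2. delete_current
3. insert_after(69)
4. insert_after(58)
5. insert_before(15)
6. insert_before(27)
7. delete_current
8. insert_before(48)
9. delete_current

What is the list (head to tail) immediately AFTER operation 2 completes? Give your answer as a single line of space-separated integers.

Answer: 8 2 1 7 9

Derivation:
After 1 (next): list=[8, 3, 2, 1, 7, 9] cursor@3
After 2 (delete_current): list=[8, 2, 1, 7, 9] cursor@2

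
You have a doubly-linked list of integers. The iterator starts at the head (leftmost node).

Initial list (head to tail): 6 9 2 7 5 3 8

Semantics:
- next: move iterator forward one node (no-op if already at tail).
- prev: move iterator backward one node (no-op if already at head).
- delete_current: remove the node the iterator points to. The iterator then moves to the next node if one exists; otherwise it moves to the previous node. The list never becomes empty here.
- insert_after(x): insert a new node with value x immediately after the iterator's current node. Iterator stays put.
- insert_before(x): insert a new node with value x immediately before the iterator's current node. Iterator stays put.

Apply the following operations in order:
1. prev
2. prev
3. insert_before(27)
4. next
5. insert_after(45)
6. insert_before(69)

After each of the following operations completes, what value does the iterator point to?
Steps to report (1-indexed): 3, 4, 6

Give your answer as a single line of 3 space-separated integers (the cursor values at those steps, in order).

After 1 (prev): list=[6, 9, 2, 7, 5, 3, 8] cursor@6
After 2 (prev): list=[6, 9, 2, 7, 5, 3, 8] cursor@6
After 3 (insert_before(27)): list=[27, 6, 9, 2, 7, 5, 3, 8] cursor@6
After 4 (next): list=[27, 6, 9, 2, 7, 5, 3, 8] cursor@9
After 5 (insert_after(45)): list=[27, 6, 9, 45, 2, 7, 5, 3, 8] cursor@9
After 6 (insert_before(69)): list=[27, 6, 69, 9, 45, 2, 7, 5, 3, 8] cursor@9

Answer: 6 9 9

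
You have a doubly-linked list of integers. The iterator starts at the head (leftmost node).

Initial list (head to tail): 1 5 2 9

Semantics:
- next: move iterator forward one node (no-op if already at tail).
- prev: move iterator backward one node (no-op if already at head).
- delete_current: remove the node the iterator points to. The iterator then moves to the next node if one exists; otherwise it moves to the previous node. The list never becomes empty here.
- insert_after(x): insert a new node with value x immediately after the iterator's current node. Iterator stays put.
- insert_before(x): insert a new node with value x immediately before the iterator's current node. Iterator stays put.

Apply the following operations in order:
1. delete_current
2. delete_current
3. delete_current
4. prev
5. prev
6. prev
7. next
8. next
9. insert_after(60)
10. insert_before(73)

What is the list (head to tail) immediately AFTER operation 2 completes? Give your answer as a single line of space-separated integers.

After 1 (delete_current): list=[5, 2, 9] cursor@5
After 2 (delete_current): list=[2, 9] cursor@2

Answer: 2 9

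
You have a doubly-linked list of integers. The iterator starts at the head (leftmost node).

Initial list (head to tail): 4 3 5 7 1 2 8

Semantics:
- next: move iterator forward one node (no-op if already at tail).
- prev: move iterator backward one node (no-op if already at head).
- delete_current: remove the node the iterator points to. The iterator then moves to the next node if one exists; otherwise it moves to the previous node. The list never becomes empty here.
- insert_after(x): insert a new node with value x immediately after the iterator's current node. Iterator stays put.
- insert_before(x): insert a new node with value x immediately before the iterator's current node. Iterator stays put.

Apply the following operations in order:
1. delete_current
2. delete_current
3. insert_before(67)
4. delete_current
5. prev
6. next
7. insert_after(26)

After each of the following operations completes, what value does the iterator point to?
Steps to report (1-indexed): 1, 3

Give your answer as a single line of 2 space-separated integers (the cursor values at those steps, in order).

Answer: 3 5

Derivation:
After 1 (delete_current): list=[3, 5, 7, 1, 2, 8] cursor@3
After 2 (delete_current): list=[5, 7, 1, 2, 8] cursor@5
After 3 (insert_before(67)): list=[67, 5, 7, 1, 2, 8] cursor@5
After 4 (delete_current): list=[67, 7, 1, 2, 8] cursor@7
After 5 (prev): list=[67, 7, 1, 2, 8] cursor@67
After 6 (next): list=[67, 7, 1, 2, 8] cursor@7
After 7 (insert_after(26)): list=[67, 7, 26, 1, 2, 8] cursor@7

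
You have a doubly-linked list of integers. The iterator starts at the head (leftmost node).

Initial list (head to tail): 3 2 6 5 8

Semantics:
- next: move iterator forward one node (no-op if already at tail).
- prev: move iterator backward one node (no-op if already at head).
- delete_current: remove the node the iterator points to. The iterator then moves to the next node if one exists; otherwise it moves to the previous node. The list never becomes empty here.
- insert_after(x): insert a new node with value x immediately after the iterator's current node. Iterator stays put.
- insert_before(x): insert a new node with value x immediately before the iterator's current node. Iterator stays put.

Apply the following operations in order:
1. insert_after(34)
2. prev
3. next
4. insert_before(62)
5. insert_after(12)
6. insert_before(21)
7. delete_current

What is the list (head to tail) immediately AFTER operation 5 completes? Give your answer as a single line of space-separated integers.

Answer: 3 62 34 12 2 6 5 8

Derivation:
After 1 (insert_after(34)): list=[3, 34, 2, 6, 5, 8] cursor@3
After 2 (prev): list=[3, 34, 2, 6, 5, 8] cursor@3
After 3 (next): list=[3, 34, 2, 6, 5, 8] cursor@34
After 4 (insert_before(62)): list=[3, 62, 34, 2, 6, 5, 8] cursor@34
After 5 (insert_after(12)): list=[3, 62, 34, 12, 2, 6, 5, 8] cursor@34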